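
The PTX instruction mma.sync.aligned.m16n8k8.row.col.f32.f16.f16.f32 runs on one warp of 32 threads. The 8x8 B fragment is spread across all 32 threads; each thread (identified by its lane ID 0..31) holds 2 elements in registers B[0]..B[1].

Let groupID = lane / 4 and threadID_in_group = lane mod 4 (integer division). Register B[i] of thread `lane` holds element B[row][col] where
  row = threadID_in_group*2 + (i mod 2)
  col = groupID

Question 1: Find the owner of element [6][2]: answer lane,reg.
11,0

c: 2->gid=2  r: 6->tid=3,i&1=0
L=2*4+3=11  i=0=0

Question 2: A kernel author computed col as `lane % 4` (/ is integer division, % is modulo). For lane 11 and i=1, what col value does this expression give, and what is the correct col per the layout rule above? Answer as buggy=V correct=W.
`lane % 4`[11,1]->3
11: g=2,t=3
[1] (3*2+1,2) = (7,2)
col: 3 vs 2

buggy=3 correct=2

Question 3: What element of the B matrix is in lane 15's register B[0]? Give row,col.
6,3

lane 15: g=3 (15/4), t=3 (15%4)
i=0: r=3*2+0=6, c=g=3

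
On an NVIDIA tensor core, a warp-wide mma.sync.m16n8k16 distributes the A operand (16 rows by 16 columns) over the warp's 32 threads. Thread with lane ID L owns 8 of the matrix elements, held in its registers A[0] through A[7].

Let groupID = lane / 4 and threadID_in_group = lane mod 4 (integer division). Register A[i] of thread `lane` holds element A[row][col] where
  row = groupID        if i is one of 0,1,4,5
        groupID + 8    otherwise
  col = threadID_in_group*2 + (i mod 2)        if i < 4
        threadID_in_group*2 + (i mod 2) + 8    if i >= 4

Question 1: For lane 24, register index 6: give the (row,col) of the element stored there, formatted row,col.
24: grp=6,tig=0
[6] (6+8,0*2+0+8) = (14,8)

14,8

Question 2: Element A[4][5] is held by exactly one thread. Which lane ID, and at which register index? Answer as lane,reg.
18,1

r=4→G=4,rhi=0  c=5→chi=0,T=2,p=1
L=4*4+2=18  i=0*4+0*2+1=1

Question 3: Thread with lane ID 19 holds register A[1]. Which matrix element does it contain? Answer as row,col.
L=19⇒gr=19>>2=4, th=19&3=3
[1]⇒row 4+0=4  col 3·2+1+0=7

4,7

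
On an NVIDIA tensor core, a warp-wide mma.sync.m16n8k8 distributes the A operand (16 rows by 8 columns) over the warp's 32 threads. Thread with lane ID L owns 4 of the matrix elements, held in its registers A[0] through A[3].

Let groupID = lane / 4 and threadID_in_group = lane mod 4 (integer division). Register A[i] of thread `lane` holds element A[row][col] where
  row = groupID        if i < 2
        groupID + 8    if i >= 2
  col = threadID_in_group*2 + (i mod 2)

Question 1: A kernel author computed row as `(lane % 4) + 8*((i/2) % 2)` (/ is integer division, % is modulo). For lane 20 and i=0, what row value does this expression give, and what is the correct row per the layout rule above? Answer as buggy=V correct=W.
buggy=0 correct=5

`(lane % 4) + 8*((i/2) % 2)`[20,0]→0
lane 20: G=5 (20/4), T=0 (20%4)
i=0: r=5+0=5, c=0*2+0=0
row: 0 vs 5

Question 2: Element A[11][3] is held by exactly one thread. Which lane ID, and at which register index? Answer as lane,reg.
13,3

r: 11->gid=3,r8=1  c: 3->tid=1,i&1=1
L=3*4+1=13  i=1*2+1=3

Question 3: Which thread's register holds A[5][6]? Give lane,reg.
r: 5->gid=5,r8=0  c: 6->tid=3,i&1=0
L=5*4+3=23  i=0*2+0=0

23,0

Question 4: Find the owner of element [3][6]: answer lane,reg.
15,0

r:3=>grp=3,rB=0  c:6=>tig=3,lo=0
L=3*4+3=15  i=0*2+0=0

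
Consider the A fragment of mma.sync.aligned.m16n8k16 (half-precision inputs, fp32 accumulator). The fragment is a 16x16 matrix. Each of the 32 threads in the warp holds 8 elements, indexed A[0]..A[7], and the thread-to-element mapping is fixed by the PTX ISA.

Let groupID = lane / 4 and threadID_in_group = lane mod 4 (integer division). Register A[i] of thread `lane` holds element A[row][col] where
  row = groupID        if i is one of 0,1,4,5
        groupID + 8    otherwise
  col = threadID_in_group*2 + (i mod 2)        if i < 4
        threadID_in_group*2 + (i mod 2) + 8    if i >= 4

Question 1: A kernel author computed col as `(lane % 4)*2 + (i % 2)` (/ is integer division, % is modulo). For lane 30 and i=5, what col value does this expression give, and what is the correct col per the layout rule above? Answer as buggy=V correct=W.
`(lane % 4)*2 + (i % 2)`[30,5]->5
lane 30->30/4=7, 30 mod 4=2
i=5  r:7+0->7  c:2·2+1+8->13
col: 5 vs 13

buggy=5 correct=13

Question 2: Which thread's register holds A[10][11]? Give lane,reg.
r=10⇒gr=2,Rb=1  c=11⇒Cb=1,th=1,odd=1
L=2*4+1=9  i=1*4+1*2+1=7

9,7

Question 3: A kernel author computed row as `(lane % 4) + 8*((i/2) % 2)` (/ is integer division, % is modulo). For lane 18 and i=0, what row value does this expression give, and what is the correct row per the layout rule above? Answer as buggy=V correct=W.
buggy=2 correct=4

`(lane % 4) + 8*((i/2) % 2)`[18,0]=>2
L=18=>grp=18>>2=4, tig=18&3=2
[0]=>row 4+0=4  col 2·2+0+0=4
row: 2 vs 4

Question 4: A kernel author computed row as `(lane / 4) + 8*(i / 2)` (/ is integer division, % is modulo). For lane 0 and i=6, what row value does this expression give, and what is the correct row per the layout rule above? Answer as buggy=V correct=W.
buggy=24 correct=8

`(lane / 4) + 8*(i / 2)`[0,6]→24
lane 0: G=0 (0/4), T=0 (0%4)
i=6: r=0+8=8, c=0*2+0+8=8
row: 24 vs 8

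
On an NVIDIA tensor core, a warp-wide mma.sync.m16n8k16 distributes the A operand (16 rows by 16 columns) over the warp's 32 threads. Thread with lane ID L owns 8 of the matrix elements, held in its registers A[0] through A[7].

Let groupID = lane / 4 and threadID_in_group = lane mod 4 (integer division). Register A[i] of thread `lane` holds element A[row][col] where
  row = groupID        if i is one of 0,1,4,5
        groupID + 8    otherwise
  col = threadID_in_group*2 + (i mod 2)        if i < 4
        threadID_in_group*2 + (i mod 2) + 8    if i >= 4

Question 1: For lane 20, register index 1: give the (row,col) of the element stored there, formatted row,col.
5,1

lane 20: g=5 (20/4), t=0 (20%4)
i=1: r=5+0=5, c=0*2+1+0=1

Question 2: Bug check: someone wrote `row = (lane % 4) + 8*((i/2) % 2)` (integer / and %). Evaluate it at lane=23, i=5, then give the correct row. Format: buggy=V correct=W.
buggy=3 correct=5

`(lane % 4) + 8*((i/2) % 2)`[23,5]->3
lane 23->23/4=5, 23 mod 4=3
i=5  r:5+0->5  c:2·3+1+8->15
row: 3 vs 5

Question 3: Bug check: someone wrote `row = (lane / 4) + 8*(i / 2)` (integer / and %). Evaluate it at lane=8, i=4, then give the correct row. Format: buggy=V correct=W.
buggy=18 correct=2

`(lane / 4) + 8*(i / 2)`[8,4]→18
lane 8: G=2 (8/4), T=0 (8%4)
i=4: r=2+0=2, c=0*2+0+8=8
row: 18 vs 2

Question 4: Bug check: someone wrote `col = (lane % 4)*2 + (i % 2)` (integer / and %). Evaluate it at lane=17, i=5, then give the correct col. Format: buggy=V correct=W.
buggy=3 correct=11

`(lane % 4)*2 + (i % 2)`[17,5]⇒3
lane 17⇒17/4=4, 17 mod 4=1
i=5  r:4+0⇒4  c:2·1+1+8⇒11
col: 3 vs 11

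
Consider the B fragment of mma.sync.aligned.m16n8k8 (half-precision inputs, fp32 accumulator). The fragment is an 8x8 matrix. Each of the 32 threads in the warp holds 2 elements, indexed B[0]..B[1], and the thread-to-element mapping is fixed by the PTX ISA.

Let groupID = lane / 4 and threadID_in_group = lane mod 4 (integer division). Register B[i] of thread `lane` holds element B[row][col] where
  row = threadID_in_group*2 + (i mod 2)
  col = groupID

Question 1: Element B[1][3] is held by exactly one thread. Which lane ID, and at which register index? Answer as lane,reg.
12,1

c: 3->gid=3  r: 1->tid=0,i&1=1
L=3*4+0=12  i=1=1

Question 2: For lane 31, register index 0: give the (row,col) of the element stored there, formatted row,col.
6,7

31: g=7,t=3
[0] (3*2+0,7) = (6,7)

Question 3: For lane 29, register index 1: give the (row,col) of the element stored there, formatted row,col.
29: g=7,t=1
[1] (1*2+1,7) = (3,7)

3,7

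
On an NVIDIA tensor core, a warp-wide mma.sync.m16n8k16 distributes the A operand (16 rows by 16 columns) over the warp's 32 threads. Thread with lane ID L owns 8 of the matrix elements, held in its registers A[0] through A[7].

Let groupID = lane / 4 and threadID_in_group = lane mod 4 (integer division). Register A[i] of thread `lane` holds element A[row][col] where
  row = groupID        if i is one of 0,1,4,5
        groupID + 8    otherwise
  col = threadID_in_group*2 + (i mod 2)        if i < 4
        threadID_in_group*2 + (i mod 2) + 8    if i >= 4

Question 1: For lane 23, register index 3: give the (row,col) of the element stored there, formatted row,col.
13,7

L=23->g=23>>2=5, t=23&3=3
[3]->row 5+8=13  col 3·2+1+0=7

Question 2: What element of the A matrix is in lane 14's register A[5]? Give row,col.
3,13

lane 14: g=3 (14/4), t=2 (14%4)
i=5: r=3+0=3, c=2*2+1+8=13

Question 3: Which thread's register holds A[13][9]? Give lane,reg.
20,7

r:13=>grp=5,rB=1  c:9=>cB=1,tig=0,lo=1
L=5*4+0=20  i=1*4+1*2+1=7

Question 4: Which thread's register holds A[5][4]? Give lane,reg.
22,0

r:5=>grp=5,rB=0  c:4=>cB=0,tig=2,lo=0
L=5*4+2=22  i=0*4+0*2+0=0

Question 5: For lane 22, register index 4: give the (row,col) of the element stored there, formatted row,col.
5,12

lane 22=>22/4=5, 22 mod 4=2
i=4  r:5+0=>5  c:2·2+0+8=>12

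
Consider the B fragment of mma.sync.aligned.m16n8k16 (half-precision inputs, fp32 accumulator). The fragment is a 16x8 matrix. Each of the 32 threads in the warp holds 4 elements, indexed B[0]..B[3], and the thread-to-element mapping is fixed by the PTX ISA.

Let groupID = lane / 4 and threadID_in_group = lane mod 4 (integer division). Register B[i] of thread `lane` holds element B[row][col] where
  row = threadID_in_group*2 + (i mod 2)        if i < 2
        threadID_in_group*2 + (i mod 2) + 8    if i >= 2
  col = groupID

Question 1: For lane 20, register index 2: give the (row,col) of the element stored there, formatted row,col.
lane 20: g=5 (20/4), t=0 (20%4)
i=2: r=0*2+0+8=8, c=g=5

8,5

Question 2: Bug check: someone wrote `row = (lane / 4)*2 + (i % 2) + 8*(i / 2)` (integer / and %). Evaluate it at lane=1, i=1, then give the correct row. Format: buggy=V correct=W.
`(lane / 4)*2 + (i % 2) + 8*(i / 2)`[1,1]->1
L=1->gid=1>>2=0, tid=1&3=1
[1]->row 1·2+1+0=3  col gid=0
row: 1 vs 3

buggy=1 correct=3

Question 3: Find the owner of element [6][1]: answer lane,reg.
7,0

c: 1->gid=1  r: 6->r8=0,tid=3,i&1=0
L=1*4+3=7  i=0*2+0=0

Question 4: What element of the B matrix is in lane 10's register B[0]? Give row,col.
4,2

lane 10->10/4=2, 10 mod 4=2
i=0  r:2·2+0+0->4  c:2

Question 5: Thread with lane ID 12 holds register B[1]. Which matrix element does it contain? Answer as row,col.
1,3

lane 12: gr=3 (12/4), th=0 (12%4)
i=1: r=0*2+1+0=1, c=gr=3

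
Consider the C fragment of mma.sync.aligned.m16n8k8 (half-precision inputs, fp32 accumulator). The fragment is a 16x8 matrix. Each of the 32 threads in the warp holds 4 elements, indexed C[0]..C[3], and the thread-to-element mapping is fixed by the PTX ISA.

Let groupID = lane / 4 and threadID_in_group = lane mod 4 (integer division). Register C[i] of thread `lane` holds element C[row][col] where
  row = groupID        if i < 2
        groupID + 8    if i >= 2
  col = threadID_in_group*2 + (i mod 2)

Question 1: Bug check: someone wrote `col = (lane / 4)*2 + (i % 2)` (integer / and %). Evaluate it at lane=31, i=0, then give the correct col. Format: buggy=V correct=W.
buggy=14 correct=6

`(lane / 4)*2 + (i % 2)`[31,0]=>14
lane 31: grp=7 (31/4), tig=3 (31%4)
i=0: r=7+0=7, c=3*2+0=6
col: 14 vs 6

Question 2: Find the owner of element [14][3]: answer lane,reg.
r=14⇒gr=6,Rb=1  c=3⇒th=1,odd=1
L=6*4+1=25  i=1*2+1=3

25,3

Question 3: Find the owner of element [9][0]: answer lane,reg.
r=9→G=1,rhi=1  c=0→T=0,p=0
L=1*4+0=4  i=1*2+0=2

4,2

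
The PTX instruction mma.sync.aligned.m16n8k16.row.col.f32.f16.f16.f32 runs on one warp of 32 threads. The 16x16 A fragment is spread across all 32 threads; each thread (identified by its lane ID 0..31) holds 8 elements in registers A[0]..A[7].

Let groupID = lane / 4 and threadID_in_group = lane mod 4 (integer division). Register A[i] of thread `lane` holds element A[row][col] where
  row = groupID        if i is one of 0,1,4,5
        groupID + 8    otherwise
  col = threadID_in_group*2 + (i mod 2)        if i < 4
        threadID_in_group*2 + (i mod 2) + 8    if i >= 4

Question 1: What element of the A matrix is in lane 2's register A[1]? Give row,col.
0,5

2: gr=0,th=2
[1] (0+0,2*2+1+0) = (0,5)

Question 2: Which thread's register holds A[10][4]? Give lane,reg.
10,2

r=10->g=2,rb=1  c=4->cb=0,t=2,b0=0
L=2*4+2=10  i=0*4+1*2+0=2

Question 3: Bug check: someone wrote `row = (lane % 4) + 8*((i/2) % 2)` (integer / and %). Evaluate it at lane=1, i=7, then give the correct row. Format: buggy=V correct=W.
`(lane % 4) + 8*((i/2) % 2)`[1,7]→9
lane 1: G=0 (1/4), T=1 (1%4)
i=7: r=0+8=8, c=1*2+1+8=11
row: 9 vs 8

buggy=9 correct=8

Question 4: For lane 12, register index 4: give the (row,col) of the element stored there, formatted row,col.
3,8

12: g=3,t=0
[4] (3+0,0*2+0+8) = (3,8)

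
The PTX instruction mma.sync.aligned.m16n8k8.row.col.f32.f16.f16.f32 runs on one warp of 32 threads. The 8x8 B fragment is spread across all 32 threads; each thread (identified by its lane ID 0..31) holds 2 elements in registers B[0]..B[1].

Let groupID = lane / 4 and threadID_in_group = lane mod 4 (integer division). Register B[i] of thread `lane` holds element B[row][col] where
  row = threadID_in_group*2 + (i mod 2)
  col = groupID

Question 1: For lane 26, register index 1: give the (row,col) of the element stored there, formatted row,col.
5,6

L=26⇒gr=26>>2=6, th=26&3=2
[1]⇒row 2·2+1=5  col gr=6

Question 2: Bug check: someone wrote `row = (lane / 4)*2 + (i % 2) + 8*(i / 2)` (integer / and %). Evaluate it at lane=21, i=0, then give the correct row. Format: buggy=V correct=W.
`(lane / 4)*2 + (i % 2) + 8*(i / 2)`[21,0]->10
21: g=5,t=1
[0] (1*2+0,5) = (2,5)
row: 10 vs 2

buggy=10 correct=2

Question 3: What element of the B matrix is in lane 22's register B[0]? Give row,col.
22: G=5,T=2
[0] (2*2+0,5) = (4,5)

4,5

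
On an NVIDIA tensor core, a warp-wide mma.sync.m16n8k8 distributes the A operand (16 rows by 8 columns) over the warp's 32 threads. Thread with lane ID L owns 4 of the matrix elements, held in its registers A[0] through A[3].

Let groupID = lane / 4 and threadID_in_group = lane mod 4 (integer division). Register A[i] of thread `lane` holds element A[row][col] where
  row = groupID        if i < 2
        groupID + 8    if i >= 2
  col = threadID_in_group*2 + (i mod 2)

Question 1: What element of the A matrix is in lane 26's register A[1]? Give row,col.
6,5

26: gr=6,th=2
[1] (6+0,2*2+1) = (6,5)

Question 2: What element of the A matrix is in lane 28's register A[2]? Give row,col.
lane 28: grp=7 (28/4), tig=0 (28%4)
i=2: r=7+8=15, c=0*2+0=0

15,0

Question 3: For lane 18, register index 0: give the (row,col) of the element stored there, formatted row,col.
lane 18: gr=4 (18/4), th=2 (18%4)
i=0: r=4+0=4, c=2*2+0=4

4,4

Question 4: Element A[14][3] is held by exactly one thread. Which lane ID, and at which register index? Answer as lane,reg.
25,3

r=14->g=6,rb=1  c=3->t=1,b0=1
L=6*4+1=25  i=1*2+1=3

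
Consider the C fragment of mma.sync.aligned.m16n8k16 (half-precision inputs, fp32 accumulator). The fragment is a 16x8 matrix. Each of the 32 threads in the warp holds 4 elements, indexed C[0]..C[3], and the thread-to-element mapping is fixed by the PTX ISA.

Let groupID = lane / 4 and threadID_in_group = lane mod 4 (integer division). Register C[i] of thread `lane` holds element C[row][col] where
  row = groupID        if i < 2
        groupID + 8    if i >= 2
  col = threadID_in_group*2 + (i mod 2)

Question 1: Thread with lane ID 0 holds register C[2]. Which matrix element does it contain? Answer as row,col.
8,0

lane 0: grp=0 (0/4), tig=0 (0%4)
i=2: r=0+8=8, c=0*2+0=0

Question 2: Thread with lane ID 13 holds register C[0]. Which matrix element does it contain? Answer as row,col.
3,2

lane 13: gr=3 (13/4), th=1 (13%4)
i=0: r=3+0=3, c=1*2+0=2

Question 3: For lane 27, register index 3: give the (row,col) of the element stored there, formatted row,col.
L=27⇒gr=27>>2=6, th=27&3=3
[3]⇒row 6+8=14  col 3·2+1=7

14,7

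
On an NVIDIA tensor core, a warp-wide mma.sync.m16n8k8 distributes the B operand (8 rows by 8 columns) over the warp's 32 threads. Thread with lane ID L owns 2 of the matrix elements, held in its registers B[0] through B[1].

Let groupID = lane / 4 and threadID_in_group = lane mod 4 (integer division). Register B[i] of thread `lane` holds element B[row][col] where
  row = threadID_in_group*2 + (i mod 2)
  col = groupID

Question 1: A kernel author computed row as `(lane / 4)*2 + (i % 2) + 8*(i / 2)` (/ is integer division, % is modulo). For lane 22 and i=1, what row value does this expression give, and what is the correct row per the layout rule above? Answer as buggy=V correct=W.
buggy=11 correct=5

`(lane / 4)*2 + (i % 2) + 8*(i / 2)`[22,1]->11
22: gid=5,tid=2
[1] (2*2+1,5) = (5,5)
row: 11 vs 5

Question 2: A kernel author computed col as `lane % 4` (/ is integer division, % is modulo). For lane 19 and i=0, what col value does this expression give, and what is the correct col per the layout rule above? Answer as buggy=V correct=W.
`lane % 4`[19,0]⇒3
lane 19: gr=4 (19/4), th=3 (19%4)
i=0: r=3*2+0=6, c=gr=4
col: 3 vs 4

buggy=3 correct=4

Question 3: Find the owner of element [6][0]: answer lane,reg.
3,0

c=0→G=0  r=6→T=3,p=0
L=0*4+3=3  i=0=0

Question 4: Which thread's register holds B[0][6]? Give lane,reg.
c: 6->gid=6  r: 0->tid=0,i&1=0
L=6*4+0=24  i=0=0

24,0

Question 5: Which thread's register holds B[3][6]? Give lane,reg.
c=6->g=6  r=3->t=1,b0=1
L=6*4+1=25  i=1=1

25,1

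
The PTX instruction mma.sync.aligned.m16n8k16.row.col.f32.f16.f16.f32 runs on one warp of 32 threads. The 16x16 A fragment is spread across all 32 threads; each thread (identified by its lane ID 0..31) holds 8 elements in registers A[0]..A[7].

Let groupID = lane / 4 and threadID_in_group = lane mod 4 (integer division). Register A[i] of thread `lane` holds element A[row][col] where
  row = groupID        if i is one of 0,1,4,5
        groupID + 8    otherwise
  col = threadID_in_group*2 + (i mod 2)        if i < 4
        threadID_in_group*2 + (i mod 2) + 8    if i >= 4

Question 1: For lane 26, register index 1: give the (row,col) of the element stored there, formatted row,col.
L=26=>grp=26>>2=6, tig=26&3=2
[1]=>row 6+0=6  col 2·2+1+0=5

6,5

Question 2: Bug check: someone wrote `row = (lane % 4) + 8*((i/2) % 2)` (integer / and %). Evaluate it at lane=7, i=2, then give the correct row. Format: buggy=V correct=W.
buggy=11 correct=9

`(lane % 4) + 8*((i/2) % 2)`[7,2]->11
lane 7: gid=1 (7/4), tid=3 (7%4)
i=2: r=1+8=9, c=3*2+0+0=6
row: 11 vs 9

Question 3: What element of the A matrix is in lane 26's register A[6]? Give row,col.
L=26=>grp=26>>2=6, tig=26&3=2
[6]=>row 6+8=14  col 2·2+0+8=12

14,12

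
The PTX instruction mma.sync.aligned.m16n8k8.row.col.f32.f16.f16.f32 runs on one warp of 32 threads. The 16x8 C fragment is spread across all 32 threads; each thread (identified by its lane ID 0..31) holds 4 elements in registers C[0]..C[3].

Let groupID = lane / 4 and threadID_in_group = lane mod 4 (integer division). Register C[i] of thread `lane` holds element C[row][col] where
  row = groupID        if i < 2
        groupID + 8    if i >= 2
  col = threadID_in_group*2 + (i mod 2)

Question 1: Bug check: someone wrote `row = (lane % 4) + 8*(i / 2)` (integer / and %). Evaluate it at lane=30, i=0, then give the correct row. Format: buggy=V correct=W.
`(lane % 4) + 8*(i / 2)`[30,0]->2
30: gid=7,tid=2
[0] (7+0,2*2+0) = (7,4)
row: 2 vs 7

buggy=2 correct=7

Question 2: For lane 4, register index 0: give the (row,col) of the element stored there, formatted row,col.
1,0

4: G=1,T=0
[0] (1+0,0*2+0) = (1,0)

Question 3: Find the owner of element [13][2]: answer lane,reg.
r:13=>grp=5,rB=1  c:2=>tig=1,lo=0
L=5*4+1=21  i=1*2+0=2

21,2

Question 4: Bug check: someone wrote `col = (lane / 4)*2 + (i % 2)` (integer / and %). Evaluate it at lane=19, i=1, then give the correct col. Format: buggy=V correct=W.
buggy=9 correct=7

`(lane / 4)*2 + (i % 2)`[19,1]=>9
lane 19=>19/4=4, 19 mod 4=3
i=1  r:4+0=>4  c:2·3+1=>7
col: 9 vs 7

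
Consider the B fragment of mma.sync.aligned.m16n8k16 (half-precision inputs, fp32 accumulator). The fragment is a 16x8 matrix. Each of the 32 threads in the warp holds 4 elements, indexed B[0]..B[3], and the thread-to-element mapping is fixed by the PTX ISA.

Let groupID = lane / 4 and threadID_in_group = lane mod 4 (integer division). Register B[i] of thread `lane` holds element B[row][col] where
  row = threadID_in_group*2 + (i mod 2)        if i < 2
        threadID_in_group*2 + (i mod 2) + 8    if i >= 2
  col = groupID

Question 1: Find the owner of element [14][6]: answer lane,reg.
c=6->g=6  r=14->rb=1,t=3,b0=0
L=6*4+3=27  i=1*2+0=2

27,2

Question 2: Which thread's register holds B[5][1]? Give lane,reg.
c: 1->gid=1  r: 5->r8=0,tid=2,i&1=1
L=1*4+2=6  i=0*2+1=1

6,1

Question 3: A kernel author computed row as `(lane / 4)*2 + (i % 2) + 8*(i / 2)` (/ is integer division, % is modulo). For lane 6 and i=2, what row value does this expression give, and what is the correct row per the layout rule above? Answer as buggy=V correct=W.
buggy=10 correct=12

`(lane / 4)*2 + (i % 2) + 8*(i / 2)`[6,2]→10
lane 6: G=1 (6/4), T=2 (6%4)
i=2: r=2*2+0+8=12, c=G=1
row: 10 vs 12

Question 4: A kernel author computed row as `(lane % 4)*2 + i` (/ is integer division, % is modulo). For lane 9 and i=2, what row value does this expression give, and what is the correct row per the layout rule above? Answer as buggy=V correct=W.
`(lane % 4)*2 + i`[9,2]⇒4
lane 9⇒9/4=2, 9 mod 4=1
i=2  r:2·1+0+8⇒10  c:2
row: 4 vs 10

buggy=4 correct=10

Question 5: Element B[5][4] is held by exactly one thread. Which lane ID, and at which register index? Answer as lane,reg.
18,1

c: 4->gid=4  r: 5->r8=0,tid=2,i&1=1
L=4*4+2=18  i=0*2+1=1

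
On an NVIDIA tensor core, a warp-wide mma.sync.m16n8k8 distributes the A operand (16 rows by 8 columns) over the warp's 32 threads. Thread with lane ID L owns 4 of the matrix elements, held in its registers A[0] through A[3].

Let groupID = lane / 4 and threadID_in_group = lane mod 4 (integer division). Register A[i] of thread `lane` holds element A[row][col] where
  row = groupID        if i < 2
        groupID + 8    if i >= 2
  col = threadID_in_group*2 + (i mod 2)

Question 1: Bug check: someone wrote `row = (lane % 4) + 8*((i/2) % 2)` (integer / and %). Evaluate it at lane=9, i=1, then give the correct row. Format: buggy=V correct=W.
buggy=1 correct=2

`(lane % 4) + 8*((i/2) % 2)`[9,1]->1
lane 9->9/4=2, 9 mod 4=1
i=1  r:2+0->2  c:2·1+1->3
row: 1 vs 2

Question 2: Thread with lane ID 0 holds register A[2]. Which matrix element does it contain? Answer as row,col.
lane 0: g=0 (0/4), t=0 (0%4)
i=2: r=0+8=8, c=0*2+0=0

8,0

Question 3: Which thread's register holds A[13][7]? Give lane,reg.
r=13⇒gr=5,Rb=1  c=7⇒th=3,odd=1
L=5*4+3=23  i=1*2+1=3

23,3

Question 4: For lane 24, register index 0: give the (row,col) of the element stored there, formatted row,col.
lane 24: gr=6 (24/4), th=0 (24%4)
i=0: r=6+0=6, c=0*2+0=0

6,0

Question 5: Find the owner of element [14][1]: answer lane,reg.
r=14→G=6,rhi=1  c=1→T=0,p=1
L=6*4+0=24  i=1*2+1=3

24,3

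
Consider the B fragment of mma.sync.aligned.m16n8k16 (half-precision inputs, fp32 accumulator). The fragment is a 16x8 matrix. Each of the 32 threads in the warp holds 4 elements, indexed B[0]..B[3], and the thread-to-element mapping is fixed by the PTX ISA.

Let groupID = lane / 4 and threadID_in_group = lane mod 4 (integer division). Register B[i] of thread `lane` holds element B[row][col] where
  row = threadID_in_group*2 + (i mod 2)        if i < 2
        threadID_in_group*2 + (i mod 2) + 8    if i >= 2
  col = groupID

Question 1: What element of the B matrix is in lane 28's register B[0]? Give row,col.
lane 28=>28/4=7, 28 mod 4=0
i=0  r:2·0+0+0=>0  c:7

0,7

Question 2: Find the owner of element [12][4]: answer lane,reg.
18,2

c=4->g=4  r=12->rb=1,t=2,b0=0
L=4*4+2=18  i=1*2+0=2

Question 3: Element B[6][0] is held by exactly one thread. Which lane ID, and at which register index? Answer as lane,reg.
c:0=>grp=0  r:6=>rB=0,tig=3,lo=0
L=0*4+3=3  i=0*2+0=0

3,0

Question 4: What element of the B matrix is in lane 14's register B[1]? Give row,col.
5,3

lane 14: gr=3 (14/4), th=2 (14%4)
i=1: r=2*2+1+0=5, c=gr=3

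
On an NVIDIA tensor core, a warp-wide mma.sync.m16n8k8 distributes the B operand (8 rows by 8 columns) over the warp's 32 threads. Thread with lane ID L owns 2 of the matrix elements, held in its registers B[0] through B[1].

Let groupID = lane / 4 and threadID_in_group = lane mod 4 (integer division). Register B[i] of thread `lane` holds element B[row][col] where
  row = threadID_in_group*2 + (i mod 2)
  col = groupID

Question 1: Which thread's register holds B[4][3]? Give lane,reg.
14,0

c=3→G=3  r=4→T=2,p=0
L=3*4+2=14  i=0=0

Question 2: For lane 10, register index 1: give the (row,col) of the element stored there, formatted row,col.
L=10⇒gr=10>>2=2, th=10&3=2
[1]⇒row 2·2+1=5  col gr=2

5,2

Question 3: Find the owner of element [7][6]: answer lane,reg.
c:6=>grp=6  r:7=>tig=3,lo=1
L=6*4+3=27  i=1=1

27,1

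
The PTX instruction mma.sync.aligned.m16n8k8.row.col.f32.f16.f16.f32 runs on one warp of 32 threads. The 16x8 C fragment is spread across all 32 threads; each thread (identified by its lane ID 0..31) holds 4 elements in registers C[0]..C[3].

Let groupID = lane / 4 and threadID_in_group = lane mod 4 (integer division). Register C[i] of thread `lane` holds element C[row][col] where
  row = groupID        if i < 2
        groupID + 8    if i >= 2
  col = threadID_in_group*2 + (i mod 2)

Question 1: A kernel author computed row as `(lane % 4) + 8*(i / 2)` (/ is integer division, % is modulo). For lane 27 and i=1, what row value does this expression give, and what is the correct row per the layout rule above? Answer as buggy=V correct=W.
buggy=3 correct=6

`(lane % 4) + 8*(i / 2)`[27,1]->3
lane 27: gid=6 (27/4), tid=3 (27%4)
i=1: r=6+0=6, c=3*2+1=7
row: 3 vs 6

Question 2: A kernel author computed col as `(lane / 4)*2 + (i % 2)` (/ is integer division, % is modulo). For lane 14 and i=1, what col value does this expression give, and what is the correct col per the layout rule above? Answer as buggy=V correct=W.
buggy=7 correct=5

`(lane / 4)*2 + (i % 2)`[14,1]=>7
14: grp=3,tig=2
[1] (3+0,2*2+1) = (3,5)
col: 7 vs 5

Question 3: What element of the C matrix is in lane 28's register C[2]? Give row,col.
15,0

lane 28: g=7 (28/4), t=0 (28%4)
i=2: r=7+8=15, c=0*2+0=0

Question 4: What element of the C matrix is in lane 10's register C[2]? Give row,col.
10,4

L=10⇒gr=10>>2=2, th=10&3=2
[2]⇒row 2+8=10  col 2·2+0=4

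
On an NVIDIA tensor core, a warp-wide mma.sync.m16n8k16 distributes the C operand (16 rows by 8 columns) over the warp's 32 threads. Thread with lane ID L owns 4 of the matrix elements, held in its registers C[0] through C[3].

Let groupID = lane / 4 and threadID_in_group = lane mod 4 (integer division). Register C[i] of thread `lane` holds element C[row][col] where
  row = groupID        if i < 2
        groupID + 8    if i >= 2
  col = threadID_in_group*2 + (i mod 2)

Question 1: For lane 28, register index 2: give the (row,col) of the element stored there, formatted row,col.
15,0

28: grp=7,tig=0
[2] (7+8,0*2+0) = (15,0)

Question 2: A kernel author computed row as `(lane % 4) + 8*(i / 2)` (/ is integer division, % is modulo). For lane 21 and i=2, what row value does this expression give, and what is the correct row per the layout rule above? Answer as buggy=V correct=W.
`(lane % 4) + 8*(i / 2)`[21,2]⇒9
lane 21: gr=5 (21/4), th=1 (21%4)
i=2: r=5+8=13, c=1*2+0=2
row: 9 vs 13

buggy=9 correct=13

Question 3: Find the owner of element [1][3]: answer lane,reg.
r=1⇒gr=1,Rb=0  c=3⇒th=1,odd=1
L=1*4+1=5  i=0*2+1=1

5,1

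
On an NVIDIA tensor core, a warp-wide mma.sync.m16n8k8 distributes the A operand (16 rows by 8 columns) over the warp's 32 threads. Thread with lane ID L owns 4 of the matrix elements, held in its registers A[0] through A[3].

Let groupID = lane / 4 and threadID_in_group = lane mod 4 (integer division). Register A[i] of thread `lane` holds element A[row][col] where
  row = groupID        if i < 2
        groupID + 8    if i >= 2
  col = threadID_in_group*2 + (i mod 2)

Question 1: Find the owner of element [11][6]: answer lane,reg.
15,2

r=11⇒gr=3,Rb=1  c=6⇒th=3,odd=0
L=3*4+3=15  i=1*2+0=2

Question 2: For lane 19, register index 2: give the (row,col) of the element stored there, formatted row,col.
19: grp=4,tig=3
[2] (4+8,3*2+0) = (12,6)

12,6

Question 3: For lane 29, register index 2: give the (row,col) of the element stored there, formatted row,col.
15,2

L=29->g=29>>2=7, t=29&3=1
[2]->row 7+8=15  col 1·2+0=2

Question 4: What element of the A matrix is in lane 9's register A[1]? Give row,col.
lane 9⇒9/4=2, 9 mod 4=1
i=1  r:2+0⇒2  c:2·1+1⇒3

2,3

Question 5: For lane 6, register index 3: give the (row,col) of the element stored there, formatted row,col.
6: gr=1,th=2
[3] (1+8,2*2+1) = (9,5)

9,5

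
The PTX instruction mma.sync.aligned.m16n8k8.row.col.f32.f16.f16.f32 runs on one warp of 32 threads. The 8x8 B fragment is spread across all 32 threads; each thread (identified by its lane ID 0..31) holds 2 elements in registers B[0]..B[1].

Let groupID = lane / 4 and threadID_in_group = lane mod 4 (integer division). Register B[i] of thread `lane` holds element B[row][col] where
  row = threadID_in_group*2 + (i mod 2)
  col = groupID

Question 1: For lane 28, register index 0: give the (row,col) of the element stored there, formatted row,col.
lane 28: grp=7 (28/4), tig=0 (28%4)
i=0: r=0*2+0=0, c=grp=7

0,7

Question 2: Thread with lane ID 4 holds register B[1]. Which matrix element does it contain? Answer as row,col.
4: g=1,t=0
[1] (0*2+1,1) = (1,1)

1,1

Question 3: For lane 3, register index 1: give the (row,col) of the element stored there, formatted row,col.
lane 3→3/4=0, 3 mod 4=3
i=1  r:2·3+1→7  c:0

7,0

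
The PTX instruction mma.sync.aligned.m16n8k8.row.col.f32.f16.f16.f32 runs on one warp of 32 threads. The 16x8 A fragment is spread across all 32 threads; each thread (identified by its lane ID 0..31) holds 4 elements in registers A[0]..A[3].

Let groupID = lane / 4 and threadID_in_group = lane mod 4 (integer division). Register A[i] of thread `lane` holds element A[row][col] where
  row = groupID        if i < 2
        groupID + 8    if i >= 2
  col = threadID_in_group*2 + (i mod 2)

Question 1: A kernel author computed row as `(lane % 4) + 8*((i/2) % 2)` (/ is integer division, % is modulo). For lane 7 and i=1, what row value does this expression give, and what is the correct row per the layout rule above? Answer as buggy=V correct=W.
`(lane % 4) + 8*((i/2) % 2)`[7,1]→3
lane 7: G=1 (7/4), T=3 (7%4)
i=1: r=1+0=1, c=3*2+1=7
row: 3 vs 1

buggy=3 correct=1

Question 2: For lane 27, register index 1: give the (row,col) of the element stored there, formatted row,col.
27: G=6,T=3
[1] (6+0,3*2+1) = (6,7)

6,7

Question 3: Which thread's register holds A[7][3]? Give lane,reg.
r=7->g=7,rb=0  c=3->t=1,b0=1
L=7*4+1=29  i=0*2+1=1

29,1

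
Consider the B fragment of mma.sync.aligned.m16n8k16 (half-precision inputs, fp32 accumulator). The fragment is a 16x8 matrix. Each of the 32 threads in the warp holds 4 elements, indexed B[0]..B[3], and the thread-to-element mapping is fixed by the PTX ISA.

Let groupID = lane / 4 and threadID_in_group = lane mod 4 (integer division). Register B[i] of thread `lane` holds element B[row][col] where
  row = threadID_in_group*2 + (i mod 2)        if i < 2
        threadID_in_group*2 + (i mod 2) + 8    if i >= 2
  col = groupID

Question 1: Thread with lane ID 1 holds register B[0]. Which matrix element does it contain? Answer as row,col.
2,0

lane 1: G=0 (1/4), T=1 (1%4)
i=0: r=1*2+0+0=2, c=G=0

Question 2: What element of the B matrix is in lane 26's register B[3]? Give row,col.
13,6

lane 26=>26/4=6, 26 mod 4=2
i=3  r:2·2+1+8=>13  c:6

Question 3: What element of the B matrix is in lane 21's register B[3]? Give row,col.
11,5

L=21⇒gr=21>>2=5, th=21&3=1
[3]⇒row 1·2+1+8=11  col gr=5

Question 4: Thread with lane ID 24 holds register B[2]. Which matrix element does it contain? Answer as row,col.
24: G=6,T=0
[2] (0*2+0+8,6) = (8,6)

8,6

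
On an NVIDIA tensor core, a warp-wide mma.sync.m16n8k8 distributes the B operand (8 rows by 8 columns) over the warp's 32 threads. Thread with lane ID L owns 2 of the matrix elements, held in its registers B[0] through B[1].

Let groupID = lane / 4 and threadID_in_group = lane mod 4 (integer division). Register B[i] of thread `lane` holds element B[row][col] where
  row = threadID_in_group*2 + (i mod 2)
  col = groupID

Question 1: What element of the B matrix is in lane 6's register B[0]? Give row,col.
4,1

6: grp=1,tig=2
[0] (2*2+0,1) = (4,1)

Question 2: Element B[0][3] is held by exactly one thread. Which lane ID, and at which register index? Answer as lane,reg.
c:3=>grp=3  r:0=>tig=0,lo=0
L=3*4+0=12  i=0=0

12,0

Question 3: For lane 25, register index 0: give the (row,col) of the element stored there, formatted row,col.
25: g=6,t=1
[0] (1*2+0,6) = (2,6)

2,6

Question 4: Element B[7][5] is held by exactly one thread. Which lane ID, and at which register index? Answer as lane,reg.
23,1

c=5⇒gr=5  r=7⇒th=3,odd=1
L=5*4+3=23  i=1=1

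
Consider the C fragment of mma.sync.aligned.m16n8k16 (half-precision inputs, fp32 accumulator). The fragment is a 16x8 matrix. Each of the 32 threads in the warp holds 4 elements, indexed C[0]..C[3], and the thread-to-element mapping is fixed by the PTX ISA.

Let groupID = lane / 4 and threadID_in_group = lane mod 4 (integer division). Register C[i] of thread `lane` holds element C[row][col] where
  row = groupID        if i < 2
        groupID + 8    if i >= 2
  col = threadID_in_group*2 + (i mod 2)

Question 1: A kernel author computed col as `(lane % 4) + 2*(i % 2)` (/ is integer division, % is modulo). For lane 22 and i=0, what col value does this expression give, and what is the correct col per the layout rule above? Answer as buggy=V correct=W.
`(lane % 4) + 2*(i % 2)`[22,0]⇒2
lane 22⇒22/4=5, 22 mod 4=2
i=0  r:5+0⇒5  c:2·2+0⇒4
col: 2 vs 4

buggy=2 correct=4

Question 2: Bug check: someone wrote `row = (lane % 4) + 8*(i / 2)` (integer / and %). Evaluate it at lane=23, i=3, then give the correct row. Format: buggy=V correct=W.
buggy=11 correct=13

`(lane % 4) + 8*(i / 2)`[23,3]->11
L=23->gid=23>>2=5, tid=23&3=3
[3]->row 5+8=13  col 3·2+1=7
row: 11 vs 13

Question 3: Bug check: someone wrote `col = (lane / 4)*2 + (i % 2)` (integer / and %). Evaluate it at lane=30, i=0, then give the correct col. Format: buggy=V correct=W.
`(lane / 4)*2 + (i % 2)`[30,0]->14
lane 30->30/4=7, 30 mod 4=2
i=0  r:7+0->7  c:2·2+0->4
col: 14 vs 4

buggy=14 correct=4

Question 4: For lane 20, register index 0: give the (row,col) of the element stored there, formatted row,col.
lane 20=>20/4=5, 20 mod 4=0
i=0  r:5+0=>5  c:2·0+0=>0

5,0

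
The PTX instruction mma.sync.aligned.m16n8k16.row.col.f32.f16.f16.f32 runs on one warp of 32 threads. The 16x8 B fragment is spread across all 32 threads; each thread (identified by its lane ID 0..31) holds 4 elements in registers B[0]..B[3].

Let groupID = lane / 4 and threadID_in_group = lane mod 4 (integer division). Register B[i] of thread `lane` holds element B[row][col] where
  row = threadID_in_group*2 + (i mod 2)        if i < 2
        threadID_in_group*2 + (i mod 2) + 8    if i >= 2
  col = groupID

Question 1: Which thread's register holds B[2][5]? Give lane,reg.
21,0

c=5->g=5  r=2->rb=0,t=1,b0=0
L=5*4+1=21  i=0*2+0=0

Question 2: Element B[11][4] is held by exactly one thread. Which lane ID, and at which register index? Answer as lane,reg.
17,3

c=4⇒gr=4  r=11⇒Rb=1,th=1,odd=1
L=4*4+1=17  i=1*2+1=3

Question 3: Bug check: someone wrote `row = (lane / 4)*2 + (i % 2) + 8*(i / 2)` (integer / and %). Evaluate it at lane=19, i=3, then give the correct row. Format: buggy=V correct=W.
buggy=17 correct=15

`(lane / 4)*2 + (i % 2) + 8*(i / 2)`[19,3]→17
19: G=4,T=3
[3] (3*2+1+8,4) = (15,4)
row: 17 vs 15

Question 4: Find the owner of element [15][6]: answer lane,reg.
c=6⇒gr=6  r=15⇒Rb=1,th=3,odd=1
L=6*4+3=27  i=1*2+1=3

27,3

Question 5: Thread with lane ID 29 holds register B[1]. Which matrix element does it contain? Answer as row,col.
L=29->gid=29>>2=7, tid=29&3=1
[1]->row 1·2+1+0=3  col gid=7

3,7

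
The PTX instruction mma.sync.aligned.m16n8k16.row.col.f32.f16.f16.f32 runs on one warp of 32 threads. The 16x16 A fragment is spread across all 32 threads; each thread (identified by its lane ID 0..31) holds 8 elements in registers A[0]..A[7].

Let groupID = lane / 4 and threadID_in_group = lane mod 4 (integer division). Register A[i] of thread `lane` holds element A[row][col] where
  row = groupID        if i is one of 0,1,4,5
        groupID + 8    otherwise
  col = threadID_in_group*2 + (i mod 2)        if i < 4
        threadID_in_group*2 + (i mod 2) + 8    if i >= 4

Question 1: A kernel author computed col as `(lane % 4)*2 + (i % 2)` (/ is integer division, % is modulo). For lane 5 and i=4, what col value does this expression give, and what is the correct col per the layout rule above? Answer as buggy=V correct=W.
buggy=2 correct=10

`(lane % 4)*2 + (i % 2)`[5,4]->2
L=5->g=5>>2=1, t=5&3=1
[4]->row 1+0=1  col 1·2+0+8=10
col: 2 vs 10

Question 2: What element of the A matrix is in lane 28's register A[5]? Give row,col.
28: gr=7,th=0
[5] (7+0,0*2+1+8) = (7,9)

7,9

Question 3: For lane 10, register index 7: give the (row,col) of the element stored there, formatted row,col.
10,13

L=10→G=10>>2=2, T=10&3=2
[7]→row 2+8=10  col 2·2+1+8=13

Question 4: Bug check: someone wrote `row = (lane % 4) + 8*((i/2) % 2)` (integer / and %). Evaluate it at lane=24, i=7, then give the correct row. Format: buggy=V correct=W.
`(lane % 4) + 8*((i/2) % 2)`[24,7]->8
24: g=6,t=0
[7] (6+8,0*2+1+8) = (14,9)
row: 8 vs 14

buggy=8 correct=14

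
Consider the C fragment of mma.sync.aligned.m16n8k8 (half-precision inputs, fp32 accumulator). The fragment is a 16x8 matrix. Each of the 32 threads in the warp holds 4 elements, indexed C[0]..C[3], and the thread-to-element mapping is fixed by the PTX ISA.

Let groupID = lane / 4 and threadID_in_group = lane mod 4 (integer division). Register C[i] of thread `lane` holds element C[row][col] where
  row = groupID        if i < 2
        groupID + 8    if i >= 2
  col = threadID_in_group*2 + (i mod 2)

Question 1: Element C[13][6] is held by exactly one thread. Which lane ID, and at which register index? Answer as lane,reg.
r=13⇒gr=5,Rb=1  c=6⇒th=3,odd=0
L=5*4+3=23  i=1*2+0=2

23,2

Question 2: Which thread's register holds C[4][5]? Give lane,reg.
18,1

r:4=>grp=4,rB=0  c:5=>tig=2,lo=1
L=4*4+2=18  i=0*2+1=1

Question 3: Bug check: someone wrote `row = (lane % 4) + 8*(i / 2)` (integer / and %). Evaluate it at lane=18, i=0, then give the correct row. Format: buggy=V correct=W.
buggy=2 correct=4

`(lane % 4) + 8*(i / 2)`[18,0]→2
18: G=4,T=2
[0] (4+0,2*2+0) = (4,4)
row: 2 vs 4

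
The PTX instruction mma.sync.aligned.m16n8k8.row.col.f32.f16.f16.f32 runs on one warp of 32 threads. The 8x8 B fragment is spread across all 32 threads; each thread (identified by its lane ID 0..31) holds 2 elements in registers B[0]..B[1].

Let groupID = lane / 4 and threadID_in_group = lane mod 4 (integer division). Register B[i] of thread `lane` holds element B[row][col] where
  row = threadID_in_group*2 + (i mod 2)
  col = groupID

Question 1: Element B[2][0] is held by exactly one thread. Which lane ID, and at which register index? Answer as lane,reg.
1,0

c=0⇒gr=0  r=2⇒th=1,odd=0
L=0*4+1=1  i=0=0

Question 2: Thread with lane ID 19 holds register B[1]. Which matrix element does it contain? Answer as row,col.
7,4

19: g=4,t=3
[1] (3*2+1,4) = (7,4)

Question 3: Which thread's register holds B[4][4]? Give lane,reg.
c=4⇒gr=4  r=4⇒th=2,odd=0
L=4*4+2=18  i=0=0

18,0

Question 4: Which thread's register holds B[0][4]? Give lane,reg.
16,0

c:4=>grp=4  r:0=>tig=0,lo=0
L=4*4+0=16  i=0=0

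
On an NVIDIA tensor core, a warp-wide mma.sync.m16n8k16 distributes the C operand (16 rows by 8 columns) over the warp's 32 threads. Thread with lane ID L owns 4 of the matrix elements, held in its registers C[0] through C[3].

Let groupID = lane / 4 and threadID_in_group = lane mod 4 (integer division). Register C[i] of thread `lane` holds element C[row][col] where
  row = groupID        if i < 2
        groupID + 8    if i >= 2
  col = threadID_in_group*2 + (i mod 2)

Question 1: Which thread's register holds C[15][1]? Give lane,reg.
r=15→G=7,rhi=1  c=1→T=0,p=1
L=7*4+0=28  i=1*2+1=3

28,3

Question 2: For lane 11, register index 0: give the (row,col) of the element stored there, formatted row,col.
2,6

lane 11=>11/4=2, 11 mod 4=3
i=0  r:2+0=>2  c:2·3+0=>6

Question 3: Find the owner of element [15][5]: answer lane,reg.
30,3

r=15->g=7,rb=1  c=5->t=2,b0=1
L=7*4+2=30  i=1*2+1=3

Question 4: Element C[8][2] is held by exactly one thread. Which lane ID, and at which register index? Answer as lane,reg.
r=8→G=0,rhi=1  c=2→T=1,p=0
L=0*4+1=1  i=1*2+0=2

1,2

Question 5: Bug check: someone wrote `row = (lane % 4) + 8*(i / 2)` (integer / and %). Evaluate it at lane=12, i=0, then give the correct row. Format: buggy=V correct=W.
buggy=0 correct=3

`(lane % 4) + 8*(i / 2)`[12,0]->0
L=12->g=12>>2=3, t=12&3=0
[0]->row 3+0=3  col 0·2+0=0
row: 0 vs 3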